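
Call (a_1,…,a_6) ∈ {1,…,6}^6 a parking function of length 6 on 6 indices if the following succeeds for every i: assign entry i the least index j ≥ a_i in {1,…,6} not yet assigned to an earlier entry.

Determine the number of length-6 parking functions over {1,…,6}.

|PF| = (7−6)·7^(6−1) = 1×16807 = 16807
E.g. (2,5,2,3,1,1) → sorted (1,1,2,2,3,5): b_i ≤ i ∀i, a PF.

16807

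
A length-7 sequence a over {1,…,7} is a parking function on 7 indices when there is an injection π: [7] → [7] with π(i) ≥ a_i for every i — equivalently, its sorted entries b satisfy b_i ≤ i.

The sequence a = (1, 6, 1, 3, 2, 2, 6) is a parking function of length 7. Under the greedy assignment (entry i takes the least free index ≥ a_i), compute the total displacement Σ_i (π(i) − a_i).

7

Σπ = 7·8/2 = 28 (π permutes [7]); Σa = 1+6+1+3+2+2+6 = 21; disp = 28−21 = 7.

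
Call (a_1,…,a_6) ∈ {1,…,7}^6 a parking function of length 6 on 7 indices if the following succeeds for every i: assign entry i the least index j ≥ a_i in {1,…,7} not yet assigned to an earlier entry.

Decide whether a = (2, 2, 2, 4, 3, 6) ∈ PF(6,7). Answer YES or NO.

Rearranged: b = (2, 2, 2, 3, 4, 6).
  b_1=2 ≤ 2
  b_2=2 ≤ 3
  b_3=2 ≤ 4
  b_4=3 ≤ 5
  b_5=4 ≤ 6
  b_6=6 ≤ 7
All bounds hold ⇒ YES

YES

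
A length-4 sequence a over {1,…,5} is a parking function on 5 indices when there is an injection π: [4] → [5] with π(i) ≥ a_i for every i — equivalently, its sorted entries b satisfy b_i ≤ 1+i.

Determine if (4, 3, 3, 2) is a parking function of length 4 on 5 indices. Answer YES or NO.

Order a: b = (2, 3, 3, 4).
  b_1=2 ≤ 2
  b_2=3 ≤ 3
  b_3=3 ≤ 4
  b_4=4 ≤ 5
All bounds hold ⇒ YES

YES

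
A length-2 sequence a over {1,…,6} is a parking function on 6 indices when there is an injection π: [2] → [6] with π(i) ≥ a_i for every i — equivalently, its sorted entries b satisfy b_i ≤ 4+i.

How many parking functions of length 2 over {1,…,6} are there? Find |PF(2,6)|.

|PF| = (6−2+1)·(6+1)^(2−1) = 5×7 = 35
One tuple (6,3) → sorted (3,6): b_i ≤ 4+i ∀i, a PF.

35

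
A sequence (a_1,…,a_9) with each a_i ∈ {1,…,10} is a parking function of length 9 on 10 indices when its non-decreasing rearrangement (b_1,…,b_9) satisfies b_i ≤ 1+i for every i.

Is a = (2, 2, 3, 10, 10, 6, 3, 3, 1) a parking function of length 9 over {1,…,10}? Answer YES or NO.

Rearranged: b = (1, 2, 2, 3, 3, 3, 6, 10, 10).
  b_1=1 ≤ 2
  b_2=2 ≤ 3
  b_3=2 ≤ 4
  b_4=3 ≤ 5
  b_5=3 ≤ 6
  b_6=3 ≤ 7
  b_7=6 ≤ 8
  b_8=10 > 9
  fails at i=8 ⇒ NO

NO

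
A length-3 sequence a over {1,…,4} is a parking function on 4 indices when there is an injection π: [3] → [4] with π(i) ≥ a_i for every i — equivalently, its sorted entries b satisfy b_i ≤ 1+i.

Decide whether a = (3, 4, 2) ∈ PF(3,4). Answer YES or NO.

Order a: b = (2, 3, 4).
  b_1=2 ≤ 2
  b_2=3 ≤ 3
  b_3=4 ≤ 4
All bounds hold ⇒ YES

YES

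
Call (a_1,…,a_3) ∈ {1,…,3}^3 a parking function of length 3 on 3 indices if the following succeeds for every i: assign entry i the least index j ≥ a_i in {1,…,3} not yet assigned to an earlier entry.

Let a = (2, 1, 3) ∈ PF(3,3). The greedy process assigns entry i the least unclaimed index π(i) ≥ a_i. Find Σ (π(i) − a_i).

Σπ = 6 ({1..3} each once); Σa = 2+1+3 = 6; disp = 6−6 = 0.

0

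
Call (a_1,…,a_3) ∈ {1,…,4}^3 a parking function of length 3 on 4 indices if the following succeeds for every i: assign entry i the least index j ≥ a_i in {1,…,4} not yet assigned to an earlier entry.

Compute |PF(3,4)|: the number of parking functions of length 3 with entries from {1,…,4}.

|PF(3,4)| = (4−3+1)·(4+1)^(3−1) = 2·25 = 50 (Konheim–Weiss)
One tuple (1,3,1) → sorted (1,1,3): b_i ≤ 1+i ∀i, a PF.

50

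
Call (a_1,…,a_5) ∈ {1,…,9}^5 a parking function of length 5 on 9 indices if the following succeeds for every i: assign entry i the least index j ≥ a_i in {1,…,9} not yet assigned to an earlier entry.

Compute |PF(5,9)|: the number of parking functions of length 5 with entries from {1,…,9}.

Count = (9+1−5)·(9+1)^{5−1} = 5×10000 = 50000 [KW]
One tuple (4,3,8,8,1) → sorted (1,3,4,8,8): b_i ≤ 4+i ∀i, a PF.

50000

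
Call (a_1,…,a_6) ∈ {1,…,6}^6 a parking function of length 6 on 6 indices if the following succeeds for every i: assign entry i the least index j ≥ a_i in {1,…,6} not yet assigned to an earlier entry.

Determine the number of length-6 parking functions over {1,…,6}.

16807

Count = (6−6+1)·(6+1)^(6−1) = 1×16807 = 16807 (Konheim–Weiss)
One tuple (2,6,4,1,3,5) → sorted (1,2,3,4,5,6): b_i ≤ i ∀i, a PF.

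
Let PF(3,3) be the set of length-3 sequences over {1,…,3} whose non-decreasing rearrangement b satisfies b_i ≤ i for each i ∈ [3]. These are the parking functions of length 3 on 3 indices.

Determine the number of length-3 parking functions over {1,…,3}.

|PF(3,3)| = (4−3)·4^(3−1) = 1 · 16 = 16 (Pollak)
E.g. (3,2,1) → sorted (1,2,3): b_i ≤ i ∀i, a PF.

16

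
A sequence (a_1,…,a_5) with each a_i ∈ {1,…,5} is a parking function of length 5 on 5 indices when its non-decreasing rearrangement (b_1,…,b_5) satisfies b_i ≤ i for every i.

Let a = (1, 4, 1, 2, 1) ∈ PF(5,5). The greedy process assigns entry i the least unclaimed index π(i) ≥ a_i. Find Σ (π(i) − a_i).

Σπ = 15 ({1..5} each once); Σa = 1+4+1+2+1 = 9; disp = 15−9 = 6.

6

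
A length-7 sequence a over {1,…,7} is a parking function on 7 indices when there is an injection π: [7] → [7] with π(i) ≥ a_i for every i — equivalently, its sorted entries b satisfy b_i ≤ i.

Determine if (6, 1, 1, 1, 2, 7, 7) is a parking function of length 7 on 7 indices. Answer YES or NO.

Rearranged: b = (1, 1, 1, 2, 6, 7, 7).
  b_1=1 ≤ 1
  b_2=1 ≤ 2
  b_3=1 ≤ 3
  b_4=2 ≤ 4
  b_5=6 > 5
  fails at i=5 ⇒ NO

NO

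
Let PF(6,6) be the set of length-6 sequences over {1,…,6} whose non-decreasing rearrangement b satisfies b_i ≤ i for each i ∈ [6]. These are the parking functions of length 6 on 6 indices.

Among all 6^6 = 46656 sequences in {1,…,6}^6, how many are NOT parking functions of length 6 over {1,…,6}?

|PF(6,6)| = 1·7^5 = 1×16807 = 16807
Example (6,3,3,3,6,4) → sorted (3,3,3,4,6,6): b_1=3>1, not a PF.
So 46656 − 16807 = 29849 fail.

29849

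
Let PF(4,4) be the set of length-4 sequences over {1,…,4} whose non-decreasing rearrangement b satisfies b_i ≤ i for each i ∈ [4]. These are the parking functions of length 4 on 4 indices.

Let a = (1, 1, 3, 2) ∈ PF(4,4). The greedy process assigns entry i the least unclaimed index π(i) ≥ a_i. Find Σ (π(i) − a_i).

Σπ = 4·5/2 = 10 (π permutes [4]); Σa = 1+1+3+2 = 7; disp = 10−7 = 3.

3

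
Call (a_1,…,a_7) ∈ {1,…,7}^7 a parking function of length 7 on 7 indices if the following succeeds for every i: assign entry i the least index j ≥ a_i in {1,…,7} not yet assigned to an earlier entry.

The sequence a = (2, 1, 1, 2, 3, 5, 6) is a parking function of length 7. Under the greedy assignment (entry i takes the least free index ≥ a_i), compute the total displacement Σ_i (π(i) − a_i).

Σπ(i) = 1+…+7 = 28; Σa = 2+1+1+2+3+5+6 = 20; disp = 28−20 = 8.

8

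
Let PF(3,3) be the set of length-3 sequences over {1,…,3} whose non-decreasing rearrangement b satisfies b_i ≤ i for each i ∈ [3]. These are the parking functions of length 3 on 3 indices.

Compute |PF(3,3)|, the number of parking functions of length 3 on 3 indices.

16

|PF(3,3)| = (3+1−3)·(3+1)^{3−1} = 1·16 = 16 [KW]
One tuple (1,1,1) → sorted (1,1,1): b_i ≤ i ∀i, a PF.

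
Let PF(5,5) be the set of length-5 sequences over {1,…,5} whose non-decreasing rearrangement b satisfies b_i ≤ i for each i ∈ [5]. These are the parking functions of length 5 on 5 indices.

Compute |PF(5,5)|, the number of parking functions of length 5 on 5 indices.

|PF(5,5)| = (5+1−5)·(5+1)^{5−1} = 1·1296 = 1296
Check (1,3,2,2,4) → sorted (1,2,2,3,4): b_i ≤ i ∀i, a PF.

1296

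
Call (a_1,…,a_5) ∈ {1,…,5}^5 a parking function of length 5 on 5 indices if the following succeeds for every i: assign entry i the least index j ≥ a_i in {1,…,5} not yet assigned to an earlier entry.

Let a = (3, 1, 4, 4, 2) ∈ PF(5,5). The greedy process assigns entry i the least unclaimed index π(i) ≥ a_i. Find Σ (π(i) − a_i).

1

Σπ = 15 ({1..5} each once); Σa = 3+1+4+4+2 = 14; disp = 15−14 = 1.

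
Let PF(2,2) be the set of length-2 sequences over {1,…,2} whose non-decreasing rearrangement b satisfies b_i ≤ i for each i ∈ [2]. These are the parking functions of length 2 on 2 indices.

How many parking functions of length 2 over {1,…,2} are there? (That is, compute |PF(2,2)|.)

3

#PF = 1·3^1 = 1·3 = 3 [KW]
One tuple (1,1) → sorted (1,1): b_i ≤ i ∀i, a PF.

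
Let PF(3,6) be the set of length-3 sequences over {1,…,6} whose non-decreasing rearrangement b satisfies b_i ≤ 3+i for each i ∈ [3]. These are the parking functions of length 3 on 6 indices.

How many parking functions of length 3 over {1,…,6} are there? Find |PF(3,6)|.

Count = (6−3+1)·(6+1)^(3−1) = 4 · 49 = 196 (Konheim–Weiss)
One tuple (2,4,2) → sorted (2,2,4): b_i ≤ 3+i ∀i, a PF.

196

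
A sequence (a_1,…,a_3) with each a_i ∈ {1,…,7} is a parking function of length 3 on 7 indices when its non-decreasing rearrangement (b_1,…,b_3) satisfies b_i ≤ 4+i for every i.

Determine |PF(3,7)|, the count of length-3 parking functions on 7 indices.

Count = (7+1−3)·(7+1)^{3−1} = 5 · 64 = 320 (Pollak)
Check (2,7,3) → sorted (2,3,7): b_i ≤ 4+i ∀i, a PF.

320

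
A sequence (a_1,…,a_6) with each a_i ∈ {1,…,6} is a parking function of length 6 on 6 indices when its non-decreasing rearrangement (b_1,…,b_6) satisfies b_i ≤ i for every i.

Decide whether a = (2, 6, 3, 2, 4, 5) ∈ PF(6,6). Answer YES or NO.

Order a: b = (2, 2, 3, 4, 5, 6).
  b_1=2 > 1
  fails at i=1 ⇒ NO

NO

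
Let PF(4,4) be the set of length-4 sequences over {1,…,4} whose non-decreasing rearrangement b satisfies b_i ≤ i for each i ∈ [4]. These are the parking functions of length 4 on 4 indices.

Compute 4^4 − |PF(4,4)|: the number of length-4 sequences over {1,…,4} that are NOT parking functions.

|PF| = (5−4)·5^(4−1) = 1·125 = 125 (Konheim–Weiss)
Check (4,2,4,4) → sorted (2,4,4,4): b_1=2>1, not a PF.
4^4 − 125 = 256 − 125 = 131

131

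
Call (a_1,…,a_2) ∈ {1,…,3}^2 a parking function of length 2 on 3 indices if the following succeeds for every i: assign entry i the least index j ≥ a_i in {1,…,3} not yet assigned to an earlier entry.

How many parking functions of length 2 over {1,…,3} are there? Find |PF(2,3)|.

|PF(2,3)| = 2·4^1 = 2×4 = 8 [KW]
Check (2,2) → sorted (2,2): b_i ≤ 1+i ∀i, a PF.

8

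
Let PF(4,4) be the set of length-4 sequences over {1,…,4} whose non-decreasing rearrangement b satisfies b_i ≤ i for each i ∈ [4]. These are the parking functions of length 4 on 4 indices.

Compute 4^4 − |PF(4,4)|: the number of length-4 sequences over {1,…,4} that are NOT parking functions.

Count = 1·5^3 = 1×125 = 125 (Konheim–Weiss)
Example (3,3,4,3) → sorted (3,3,3,4): b_1=3>1, not a PF.
Total 256; non-PF = 256−125 = 131

131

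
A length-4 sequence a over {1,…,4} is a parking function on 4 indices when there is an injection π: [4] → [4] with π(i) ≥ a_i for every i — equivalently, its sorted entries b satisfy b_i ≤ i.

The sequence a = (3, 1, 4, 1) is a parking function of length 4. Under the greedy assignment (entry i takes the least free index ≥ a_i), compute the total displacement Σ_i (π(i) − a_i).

1

Σπ = 10 ({1..4} each once); Σa = 3+1+4+1 = 9; disp = 10−9 = 1.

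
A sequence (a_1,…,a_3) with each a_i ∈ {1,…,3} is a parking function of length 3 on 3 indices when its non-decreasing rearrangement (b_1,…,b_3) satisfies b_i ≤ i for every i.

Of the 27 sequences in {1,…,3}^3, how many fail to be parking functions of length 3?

Count = 1·4^2 = 1×16 = 16 [KW]
One tuple (3,2,3) → sorted (2,3,3): b_1=2>1, not a PF.
3^3 − 16 = 27 − 16 = 11

11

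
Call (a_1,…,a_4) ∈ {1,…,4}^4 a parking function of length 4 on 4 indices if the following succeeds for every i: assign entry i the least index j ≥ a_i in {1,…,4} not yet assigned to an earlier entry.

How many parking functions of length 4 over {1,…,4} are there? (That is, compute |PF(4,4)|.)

125

|PF| = (4−4+1)·(4+1)^(4−1) = 1×125 = 125 (Pollak)
E.g. (3,2,1,3) → sorted (1,2,3,3): b_i ≤ i ∀i, a PF.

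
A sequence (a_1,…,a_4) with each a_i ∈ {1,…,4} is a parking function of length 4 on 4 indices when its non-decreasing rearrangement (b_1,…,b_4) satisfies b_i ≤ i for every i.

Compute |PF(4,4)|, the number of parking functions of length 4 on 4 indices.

|PF| = (4−4+1)·(4+1)^(4−1) = 1·125 = 125 (Pollak)
One tuple (3,1,4,2) → sorted (1,2,3,4): b_i ≤ i ∀i, a PF.

125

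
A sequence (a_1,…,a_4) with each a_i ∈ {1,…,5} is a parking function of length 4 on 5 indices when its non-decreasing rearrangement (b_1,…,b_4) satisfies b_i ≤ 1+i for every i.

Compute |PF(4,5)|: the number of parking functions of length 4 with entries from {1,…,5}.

432

Count = (6−4)·6^(4−1) = 2×216 = 432 [KW]
One tuple (4,2,1,3) → sorted (1,2,3,4): b_i ≤ 1+i ∀i, a PF.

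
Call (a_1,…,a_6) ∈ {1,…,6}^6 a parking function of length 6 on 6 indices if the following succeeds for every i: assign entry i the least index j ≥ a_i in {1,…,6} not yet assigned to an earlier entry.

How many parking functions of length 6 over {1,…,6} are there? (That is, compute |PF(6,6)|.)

#PF = (6−6+1)·(6+1)^(6−1) = 1·16807 = 16807 (Pollak)
One tuple (5,5,1,1,3,3) → sorted (1,1,3,3,5,5): b_i ≤ i ∀i, a PF.

16807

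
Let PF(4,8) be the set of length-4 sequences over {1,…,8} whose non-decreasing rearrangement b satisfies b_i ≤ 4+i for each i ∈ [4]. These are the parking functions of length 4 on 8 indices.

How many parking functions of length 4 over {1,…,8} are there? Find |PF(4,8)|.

3645

|PF| = 5·9^3 = 5 · 729 = 3645 [KW]
Check (7,5,8,2) → sorted (2,5,7,8): b_i ≤ 4+i ∀i, a PF.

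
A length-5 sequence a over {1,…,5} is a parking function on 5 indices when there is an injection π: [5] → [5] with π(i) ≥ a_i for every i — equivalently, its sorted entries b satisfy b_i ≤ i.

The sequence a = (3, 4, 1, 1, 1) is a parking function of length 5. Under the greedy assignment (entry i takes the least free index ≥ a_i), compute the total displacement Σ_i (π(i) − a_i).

5

Σπ = 15 ({1..5} each once); Σa = 3+4+1+1+1 = 10; disp = 15−10 = 5.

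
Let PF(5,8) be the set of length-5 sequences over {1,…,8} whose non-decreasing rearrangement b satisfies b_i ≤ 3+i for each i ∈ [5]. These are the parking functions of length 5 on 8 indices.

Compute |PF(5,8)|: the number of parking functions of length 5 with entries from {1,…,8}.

|PF| = (8−5+1)·(8+1)^(5−1) = 4×6561 = 26244 [KW]
One tuple (3,8,1,4,5) → sorted (1,3,4,5,8): b_i ≤ 3+i ∀i, a PF.

26244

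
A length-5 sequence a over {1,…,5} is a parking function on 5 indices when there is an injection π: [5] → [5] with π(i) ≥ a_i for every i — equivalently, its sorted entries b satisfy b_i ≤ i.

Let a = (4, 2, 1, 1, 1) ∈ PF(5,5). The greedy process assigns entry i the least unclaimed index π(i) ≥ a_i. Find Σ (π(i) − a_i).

Σπ = 5·6/2 = 15 (π permutes [5]); Σa = 4+2+1+1+1 = 9; disp = 15−9 = 6.

6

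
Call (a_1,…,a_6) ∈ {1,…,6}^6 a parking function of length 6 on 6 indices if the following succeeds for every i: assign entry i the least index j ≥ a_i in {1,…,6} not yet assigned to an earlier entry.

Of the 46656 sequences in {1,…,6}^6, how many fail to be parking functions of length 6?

|PF(6,6)| = (6−6+1)·(6+1)^(6−1) = 1×16807 = 16807 [KW]
Check (2,5,3,3,2,3) → sorted (2,2,3,3,3,5): b_1=2>1, not a PF.
Total 46656; non-PF = 46656−16807 = 29849

29849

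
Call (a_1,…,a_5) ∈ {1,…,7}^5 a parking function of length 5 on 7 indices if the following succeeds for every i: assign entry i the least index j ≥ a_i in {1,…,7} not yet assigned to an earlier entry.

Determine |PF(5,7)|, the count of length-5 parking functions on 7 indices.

|PF(5,7)| = (7−5+1)·(7+1)^(5−1) = 3·4096 = 12288
E.g. (3,4,4,6,6) → sorted (3,4,4,6,6): b_i ≤ 2+i ∀i, a PF.

12288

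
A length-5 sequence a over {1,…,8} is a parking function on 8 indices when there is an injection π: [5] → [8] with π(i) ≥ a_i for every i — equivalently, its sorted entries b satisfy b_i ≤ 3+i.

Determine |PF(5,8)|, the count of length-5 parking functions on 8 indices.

Count = (8+1−5)·(8+1)^{5−1} = 4×6561 = 26244 [KW]
One tuple (6,5,3,3,2) → sorted (2,3,3,5,6): b_i ≤ 3+i ∀i, a PF.

26244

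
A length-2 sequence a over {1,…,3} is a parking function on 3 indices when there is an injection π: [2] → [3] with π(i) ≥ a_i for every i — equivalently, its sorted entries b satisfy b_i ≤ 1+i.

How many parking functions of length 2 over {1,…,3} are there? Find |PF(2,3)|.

Count = (3+1−2)·(3+1)^{2−1} = 2 · 4 = 8 [KW]
Check (1,1) → sorted (1,1): b_i ≤ 1+i ∀i, a PF.

8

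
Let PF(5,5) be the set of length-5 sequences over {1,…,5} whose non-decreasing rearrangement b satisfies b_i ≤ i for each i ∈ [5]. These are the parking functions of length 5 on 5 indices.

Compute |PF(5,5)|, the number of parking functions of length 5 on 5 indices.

1296

|PF(5,5)| = (5+1−5)·(5+1)^{5−1} = 1 · 1296 = 1296
One tuple (2,2,2,4,1) → sorted (1,2,2,2,4): b_i ≤ i ∀i, a PF.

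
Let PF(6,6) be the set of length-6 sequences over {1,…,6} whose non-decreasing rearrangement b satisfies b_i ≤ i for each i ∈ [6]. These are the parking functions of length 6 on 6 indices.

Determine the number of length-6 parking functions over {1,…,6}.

|PF(6,6)| = 1·7^5 = 1·16807 = 16807 (Pollak)
One tuple (5,6,4,3,1,1) → sorted (1,1,3,4,5,6): b_i ≤ i ∀i, a PF.

16807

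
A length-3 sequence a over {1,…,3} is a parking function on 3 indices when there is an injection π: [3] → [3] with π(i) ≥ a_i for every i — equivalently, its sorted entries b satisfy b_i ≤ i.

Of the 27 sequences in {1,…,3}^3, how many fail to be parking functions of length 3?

Count = 1·4^2 = 1·16 = 16 (Konheim–Weiss)
E.g. (2,3,3) → sorted (2,3,3): b_1=2>1, not a PF.
3^3 − 16 = 27 − 16 = 11

11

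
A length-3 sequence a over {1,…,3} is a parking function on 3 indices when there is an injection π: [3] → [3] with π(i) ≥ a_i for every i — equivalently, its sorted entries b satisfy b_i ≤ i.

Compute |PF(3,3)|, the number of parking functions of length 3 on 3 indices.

16

|PF(3,3)| = 1·4^2 = 1 · 16 = 16 (Konheim–Weiss)
E.g. (1,2,3) → sorted (1,2,3): b_i ≤ i ∀i, a PF.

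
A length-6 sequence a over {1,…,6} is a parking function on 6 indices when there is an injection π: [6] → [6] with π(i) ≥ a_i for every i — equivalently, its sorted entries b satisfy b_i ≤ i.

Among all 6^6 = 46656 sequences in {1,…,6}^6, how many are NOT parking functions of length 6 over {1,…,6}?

|PF(6,6)| = (6−6+1)·(6+1)^(6−1) = 1×16807 = 16807
E.g. (6,4,6,6,4,5) → sorted (4,4,5,6,6,6): b_1=4>1, not a PF.
So 46656 − 16807 = 29849 fail.

29849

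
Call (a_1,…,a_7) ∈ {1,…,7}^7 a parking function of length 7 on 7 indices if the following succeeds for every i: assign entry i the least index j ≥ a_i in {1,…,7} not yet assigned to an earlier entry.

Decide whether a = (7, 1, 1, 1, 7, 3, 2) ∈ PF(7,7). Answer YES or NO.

NO

Rearranged: b = (1, 1, 1, 2, 3, 7, 7).
  b_1=1 ≤ 1
  b_2=1 ≤ 2
  b_3=1 ≤ 3
  b_4=2 ≤ 4
  b_5=3 ≤ 5
  b_6=7 > 6
  fails at i=6 ⇒ NO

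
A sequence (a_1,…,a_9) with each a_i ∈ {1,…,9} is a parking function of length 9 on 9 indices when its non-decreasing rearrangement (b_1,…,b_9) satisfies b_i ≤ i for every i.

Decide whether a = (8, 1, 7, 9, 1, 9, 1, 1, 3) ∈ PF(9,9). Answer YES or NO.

NO

Sorted: b = (1, 1, 1, 1, 3, 7, 8, 9, 9).
  b_1=1 ≤ 1
  b_2=1 ≤ 2
  b_3=1 ≤ 3
  b_4=1 ≤ 4
  b_5=3 ≤ 5
  b_6=7 > 6
  fails at i=6 ⇒ NO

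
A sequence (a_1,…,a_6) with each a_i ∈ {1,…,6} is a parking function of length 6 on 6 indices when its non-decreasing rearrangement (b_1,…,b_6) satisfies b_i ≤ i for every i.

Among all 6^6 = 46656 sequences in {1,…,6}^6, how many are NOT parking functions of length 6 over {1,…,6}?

29849

|PF| = 1·7^5 = 1×16807 = 16807 (Konheim–Weiss)
One tuple (3,5,5,5,2,6) → sorted (2,3,5,5,5,6): b_1=2>1, not a PF.
So 46656 − 16807 = 29849 fail.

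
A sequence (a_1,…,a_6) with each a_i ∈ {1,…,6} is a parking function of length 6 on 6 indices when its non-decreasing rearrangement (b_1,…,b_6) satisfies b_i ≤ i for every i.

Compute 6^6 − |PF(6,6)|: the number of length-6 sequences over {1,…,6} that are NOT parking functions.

#PF = (6+1−6)·(6+1)^{6−1} = 1×16807 = 16807 (Konheim–Weiss)
Check (4,6,4,6,3,2) → sorted (2,3,4,4,6,6): b_1=2>1, not a PF.
Total 46656; non-PF = 46656−16807 = 29849

29849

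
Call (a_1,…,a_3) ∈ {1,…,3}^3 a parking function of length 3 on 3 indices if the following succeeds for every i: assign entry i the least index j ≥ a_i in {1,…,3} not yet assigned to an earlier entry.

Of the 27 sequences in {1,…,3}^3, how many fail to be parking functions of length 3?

11

#PF = (3+1−3)·(3+1)^{3−1} = 1·16 = 16 [KW]
One tuple (3,3,3) → sorted (3,3,3): b_1=3>1, not a PF.
3^3 − 16 = 27 − 16 = 11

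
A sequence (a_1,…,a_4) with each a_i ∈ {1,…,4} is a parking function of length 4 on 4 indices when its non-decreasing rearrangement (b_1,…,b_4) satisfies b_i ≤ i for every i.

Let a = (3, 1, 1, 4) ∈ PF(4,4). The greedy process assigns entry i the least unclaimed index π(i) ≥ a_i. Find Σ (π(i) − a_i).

1

Σπ(i) = 1+…+4 = 10; Σa = 3+1+1+4 = 9; disp = 10−9 = 1.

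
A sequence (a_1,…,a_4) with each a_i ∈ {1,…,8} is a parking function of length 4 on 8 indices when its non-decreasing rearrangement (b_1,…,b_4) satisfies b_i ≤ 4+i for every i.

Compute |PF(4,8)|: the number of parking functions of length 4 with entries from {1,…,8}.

#PF = (8−4+1)·(8+1)^(4−1) = 5·729 = 3645 [KW]
E.g. (4,5,7,6) → sorted (4,5,6,7): b_i ≤ 4+i ∀i, a PF.

3645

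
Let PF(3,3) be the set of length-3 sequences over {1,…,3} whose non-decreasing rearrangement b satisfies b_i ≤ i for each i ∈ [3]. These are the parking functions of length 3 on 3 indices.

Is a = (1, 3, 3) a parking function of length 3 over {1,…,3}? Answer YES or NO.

Sorted: b = (1, 3, 3).
  b_1=1 ≤ 1
  b_2=3 > 2
  fails at i=2 ⇒ NO

NO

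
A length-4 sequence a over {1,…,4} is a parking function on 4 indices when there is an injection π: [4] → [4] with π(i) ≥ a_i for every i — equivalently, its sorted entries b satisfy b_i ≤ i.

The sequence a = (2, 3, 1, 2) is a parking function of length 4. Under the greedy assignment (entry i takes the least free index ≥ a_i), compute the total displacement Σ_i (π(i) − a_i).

2

Σπ = 10 ({1..4} each once); Σa = 2+3+1+2 = 8; disp = 10−8 = 2.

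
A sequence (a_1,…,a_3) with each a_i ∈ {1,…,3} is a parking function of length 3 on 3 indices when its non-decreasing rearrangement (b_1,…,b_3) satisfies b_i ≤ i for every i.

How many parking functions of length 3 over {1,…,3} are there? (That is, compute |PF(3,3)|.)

Count = (4−3)·4^(3−1) = 1 · 16 = 16
Example (2,1,1) → sorted (1,1,2): b_i ≤ i ∀i, a PF.

16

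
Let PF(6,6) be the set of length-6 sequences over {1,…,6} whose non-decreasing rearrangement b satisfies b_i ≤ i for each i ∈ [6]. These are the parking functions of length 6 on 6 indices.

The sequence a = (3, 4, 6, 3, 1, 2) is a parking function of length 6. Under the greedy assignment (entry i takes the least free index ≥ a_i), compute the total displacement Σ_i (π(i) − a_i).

Σπ = 6·7/2 = 21 (π permutes [6]); Σa = 3+4+6+3+1+2 = 19; disp = 21−19 = 2.

2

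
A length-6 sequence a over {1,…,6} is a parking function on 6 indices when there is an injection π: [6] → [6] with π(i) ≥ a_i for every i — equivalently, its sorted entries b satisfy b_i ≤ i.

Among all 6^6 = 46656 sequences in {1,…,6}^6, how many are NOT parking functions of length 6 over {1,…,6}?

29849

Count = 1·7^5 = 1·16807 = 16807 (Pollak)
One tuple (1,5,2,5,5,5) → sorted (1,2,5,5,5,5): b_3=5>3, not a PF.
Total 46656; non-PF = 46656−16807 = 29849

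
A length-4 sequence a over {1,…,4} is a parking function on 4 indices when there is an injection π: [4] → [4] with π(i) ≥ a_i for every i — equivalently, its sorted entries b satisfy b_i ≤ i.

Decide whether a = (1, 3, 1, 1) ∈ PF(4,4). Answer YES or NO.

Order a: b = (1, 1, 1, 3).
  b_1=1 ≤ 1
  b_2=1 ≤ 2
  b_3=1 ≤ 3
  b_4=3 ≤ 4
All bounds hold ⇒ YES

YES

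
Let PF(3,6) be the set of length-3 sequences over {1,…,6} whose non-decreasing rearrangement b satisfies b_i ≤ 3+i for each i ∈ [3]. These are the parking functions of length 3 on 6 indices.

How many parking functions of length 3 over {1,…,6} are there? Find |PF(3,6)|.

|PF(3,6)| = 4·7^2 = 4·49 = 196
One tuple (1,2,3) → sorted (1,2,3): b_i ≤ 3+i ∀i, a PF.

196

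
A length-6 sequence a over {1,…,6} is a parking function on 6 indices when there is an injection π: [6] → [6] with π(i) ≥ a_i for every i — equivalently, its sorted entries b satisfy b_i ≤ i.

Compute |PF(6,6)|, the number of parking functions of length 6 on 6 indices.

16807

Count = (6−6+1)·(6+1)^(6−1) = 1·16807 = 16807 (Pollak)
One tuple (1,5,1,2,3,1) → sorted (1,1,1,2,3,5): b_i ≤ i ∀i, a PF.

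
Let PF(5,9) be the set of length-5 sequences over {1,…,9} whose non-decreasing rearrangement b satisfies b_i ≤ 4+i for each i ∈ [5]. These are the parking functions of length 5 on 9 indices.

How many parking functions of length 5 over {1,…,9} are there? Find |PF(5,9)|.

|PF(5,9)| = (10−5)·10^(5−1) = 5 · 10000 = 50000 (Pollak)
Example (7,7,3,1,7) → sorted (1,3,7,7,7): b_i ≤ 4+i ∀i, a PF.

50000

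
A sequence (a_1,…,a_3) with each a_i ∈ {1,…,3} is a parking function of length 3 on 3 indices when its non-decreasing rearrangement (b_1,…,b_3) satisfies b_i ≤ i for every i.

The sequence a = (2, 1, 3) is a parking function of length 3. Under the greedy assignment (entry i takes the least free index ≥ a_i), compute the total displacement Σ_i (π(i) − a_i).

0

Σπ = 3·4/2 = 6 (π permutes [3]); Σa = 2+1+3 = 6; disp = 6−6 = 0.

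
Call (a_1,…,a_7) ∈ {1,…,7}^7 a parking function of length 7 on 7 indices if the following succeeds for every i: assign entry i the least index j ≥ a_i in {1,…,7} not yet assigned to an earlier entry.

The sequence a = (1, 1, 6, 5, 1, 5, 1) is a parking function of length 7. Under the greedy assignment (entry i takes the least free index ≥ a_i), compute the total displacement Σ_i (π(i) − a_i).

Σπ = 28 ({1..7} each once); Σa = 1+1+6+5+1+5+1 = 20; disp = 28−20 = 8.

8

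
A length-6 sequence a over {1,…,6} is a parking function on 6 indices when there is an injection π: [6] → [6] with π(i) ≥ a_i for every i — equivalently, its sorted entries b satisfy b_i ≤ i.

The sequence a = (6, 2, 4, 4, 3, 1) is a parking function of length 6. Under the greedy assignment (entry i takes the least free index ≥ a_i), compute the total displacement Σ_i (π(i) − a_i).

1

Σπ = 21 ({1..6} each once); Σa = 6+2+4+4+3+1 = 20; disp = 21−20 = 1.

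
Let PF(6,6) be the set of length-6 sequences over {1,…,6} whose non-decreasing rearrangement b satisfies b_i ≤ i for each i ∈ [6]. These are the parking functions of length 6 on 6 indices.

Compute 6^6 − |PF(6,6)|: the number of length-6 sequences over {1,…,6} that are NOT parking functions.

|PF| = (7−6)·7^(6−1) = 1×16807 = 16807 (Konheim–Weiss)
One tuple (2,5,6,5,3,4) → sorted (2,3,4,5,5,6): b_1=2>1, not a PF.
So 46656 − 16807 = 29849 fail.

29849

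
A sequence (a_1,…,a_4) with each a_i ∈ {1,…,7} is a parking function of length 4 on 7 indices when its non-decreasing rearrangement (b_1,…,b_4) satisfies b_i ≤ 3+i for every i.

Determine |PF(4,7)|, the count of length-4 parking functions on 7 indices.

2048

#PF = (7−4+1)·(7+1)^(4−1) = 4 · 512 = 2048
One tuple (6,5,5,4) → sorted (4,5,5,6): b_i ≤ 3+i ∀i, a PF.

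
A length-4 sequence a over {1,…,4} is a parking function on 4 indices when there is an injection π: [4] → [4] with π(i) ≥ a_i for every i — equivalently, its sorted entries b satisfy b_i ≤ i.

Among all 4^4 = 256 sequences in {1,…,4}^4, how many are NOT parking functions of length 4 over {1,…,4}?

|PF| = (4−4+1)·(4+1)^(4−1) = 1×125 = 125
Check (4,3,1,4) → sorted (1,3,4,4): b_2=3>2, not a PF.
So 256 − 125 = 131 fail.

131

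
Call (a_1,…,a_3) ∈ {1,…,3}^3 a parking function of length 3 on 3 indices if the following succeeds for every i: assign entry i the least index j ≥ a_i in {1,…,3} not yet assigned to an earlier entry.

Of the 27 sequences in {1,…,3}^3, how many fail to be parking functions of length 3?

11

#PF = 1·4^2 = 1 · 16 = 16 (Konheim–Weiss)
E.g. (3,3,3) → sorted (3,3,3): b_1=3>1, not a PF.
So 27 − 16 = 11 fail.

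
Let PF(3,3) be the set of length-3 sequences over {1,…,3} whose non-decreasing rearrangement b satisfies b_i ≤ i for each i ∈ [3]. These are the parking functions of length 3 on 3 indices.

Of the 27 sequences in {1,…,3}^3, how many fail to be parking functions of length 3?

Count = 1·4^2 = 1 · 16 = 16 [KW]
Check (2,3,3) → sorted (2,3,3): b_1=2>1, not a PF.
3^3 − 16 = 27 − 16 = 11

11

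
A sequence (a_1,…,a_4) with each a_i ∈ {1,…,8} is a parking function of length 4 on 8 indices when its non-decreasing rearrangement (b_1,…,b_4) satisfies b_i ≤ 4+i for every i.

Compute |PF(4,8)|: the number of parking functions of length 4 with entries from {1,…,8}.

3645

#PF = (8+1−4)·(8+1)^{4−1} = 5·729 = 3645 (Konheim–Weiss)
E.g. (1,2,4,6) → sorted (1,2,4,6): b_i ≤ 4+i ∀i, a PF.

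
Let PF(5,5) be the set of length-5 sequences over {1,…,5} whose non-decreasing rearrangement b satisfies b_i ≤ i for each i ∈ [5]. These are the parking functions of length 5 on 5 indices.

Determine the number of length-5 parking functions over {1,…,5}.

1296

|PF| = (5+1−5)·(5+1)^{5−1} = 1×1296 = 1296 (Konheim–Weiss)
Check (4,1,2,4,2) → sorted (1,2,2,4,4): b_i ≤ i ∀i, a PF.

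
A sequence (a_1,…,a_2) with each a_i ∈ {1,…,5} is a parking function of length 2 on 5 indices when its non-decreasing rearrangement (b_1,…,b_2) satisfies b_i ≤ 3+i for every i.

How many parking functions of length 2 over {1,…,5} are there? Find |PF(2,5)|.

24

|PF(2,5)| = 4·6^1 = 4×6 = 24 [KW]
Check (2,1) → sorted (1,2): b_i ≤ 3+i ∀i, a PF.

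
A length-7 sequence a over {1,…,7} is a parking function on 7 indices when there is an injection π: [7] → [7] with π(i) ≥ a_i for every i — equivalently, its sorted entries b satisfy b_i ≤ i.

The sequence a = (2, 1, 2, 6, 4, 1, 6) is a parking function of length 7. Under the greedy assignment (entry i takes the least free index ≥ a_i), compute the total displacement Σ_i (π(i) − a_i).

6

Σπ = 28 ({1..7} each once); Σa = 2+1+2+6+4+1+6 = 22; disp = 28−22 = 6.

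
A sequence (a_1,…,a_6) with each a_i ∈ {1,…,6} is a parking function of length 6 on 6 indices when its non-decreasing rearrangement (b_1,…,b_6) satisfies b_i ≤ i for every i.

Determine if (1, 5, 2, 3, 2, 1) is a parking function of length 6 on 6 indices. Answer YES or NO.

YES

Rearranged: b = (1, 1, 2, 2, 3, 5).
  b_1=1 ≤ 1
  b_2=1 ≤ 2
  b_3=2 ≤ 3
  b_4=2 ≤ 4
  b_5=3 ≤ 5
  b_6=5 ≤ 6
All bounds hold ⇒ YES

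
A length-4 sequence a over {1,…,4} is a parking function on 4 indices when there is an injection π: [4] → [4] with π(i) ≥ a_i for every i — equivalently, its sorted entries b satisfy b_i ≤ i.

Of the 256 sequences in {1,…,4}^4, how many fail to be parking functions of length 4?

131

Count = (4−4+1)·(4+1)^(4−1) = 1×125 = 125 [KW]
E.g. (4,2,4,2) → sorted (2,2,4,4): b_1=2>1, not a PF.
Total 256; non-PF = 256−125 = 131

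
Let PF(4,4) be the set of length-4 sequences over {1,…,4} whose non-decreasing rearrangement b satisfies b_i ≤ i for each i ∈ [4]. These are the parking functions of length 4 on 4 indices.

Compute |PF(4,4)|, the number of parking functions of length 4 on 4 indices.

#PF = (4−4+1)·(4+1)^(4−1) = 1 · 125 = 125 (Konheim–Weiss)
Check (1,3,2,2) → sorted (1,2,2,3): b_i ≤ i ∀i, a PF.

125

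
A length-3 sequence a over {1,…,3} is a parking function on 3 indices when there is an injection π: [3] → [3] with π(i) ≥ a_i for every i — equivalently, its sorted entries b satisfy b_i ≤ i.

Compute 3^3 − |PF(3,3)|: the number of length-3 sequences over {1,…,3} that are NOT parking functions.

11

|PF| = (3−3+1)·(3+1)^(3−1) = 1×16 = 16 (Pollak)
One tuple (1,3,3) → sorted (1,3,3): b_2=3>2, not a PF.
So 27 − 16 = 11 fail.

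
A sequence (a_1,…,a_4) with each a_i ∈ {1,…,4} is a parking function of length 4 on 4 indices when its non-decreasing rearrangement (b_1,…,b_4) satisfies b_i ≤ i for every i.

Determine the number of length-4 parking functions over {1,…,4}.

|PF(4,4)| = (4−4+1)·(4+1)^(4−1) = 1·125 = 125 (Pollak)
E.g. (1,3,2,1) → sorted (1,1,2,3): b_i ≤ i ∀i, a PF.

125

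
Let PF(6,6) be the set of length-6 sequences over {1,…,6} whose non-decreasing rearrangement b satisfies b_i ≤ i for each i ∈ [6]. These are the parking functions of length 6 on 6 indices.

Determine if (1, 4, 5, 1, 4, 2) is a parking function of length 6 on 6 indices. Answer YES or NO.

YES

Sorted: b = (1, 1, 2, 4, 4, 5).
  b_1=1 ≤ 1
  b_2=1 ≤ 2
  b_3=2 ≤ 3
  b_4=4 ≤ 4
  b_5=4 ≤ 5
  b_6=5 ≤ 6
All bounds hold ⇒ YES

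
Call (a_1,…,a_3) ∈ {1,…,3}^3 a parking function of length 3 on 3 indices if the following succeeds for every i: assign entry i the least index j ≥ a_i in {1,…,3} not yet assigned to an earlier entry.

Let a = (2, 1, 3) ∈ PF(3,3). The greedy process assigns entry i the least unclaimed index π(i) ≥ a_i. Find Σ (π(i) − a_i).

0

Σπ = 6 ({1..3} each once); Σa = 2+1+3 = 6; disp = 6−6 = 0.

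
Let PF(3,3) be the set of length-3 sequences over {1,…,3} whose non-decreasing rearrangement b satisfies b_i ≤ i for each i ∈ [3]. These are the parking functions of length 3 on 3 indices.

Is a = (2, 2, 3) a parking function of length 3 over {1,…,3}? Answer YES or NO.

NO

Rearranged: b = (2, 2, 3).
  b_1=2 > 1
  fails at i=1 ⇒ NO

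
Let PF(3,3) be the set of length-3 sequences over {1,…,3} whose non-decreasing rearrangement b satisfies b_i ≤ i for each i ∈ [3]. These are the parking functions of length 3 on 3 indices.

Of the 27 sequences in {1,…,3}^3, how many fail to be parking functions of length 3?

11

Count = (3+1−3)·(3+1)^{3−1} = 1·16 = 16 (Konheim–Weiss)
One tuple (3,3,3) → sorted (3,3,3): b_1=3>1, not a PF.
So 27 − 16 = 11 fail.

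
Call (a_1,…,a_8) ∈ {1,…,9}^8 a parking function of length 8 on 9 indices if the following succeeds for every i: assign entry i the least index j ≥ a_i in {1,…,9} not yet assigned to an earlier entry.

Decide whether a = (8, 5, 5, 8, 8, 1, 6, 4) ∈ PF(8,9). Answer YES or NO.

Rearranged: b = (1, 4, 5, 5, 6, 8, 8, 8).
  b_1=1 ≤ 2
  b_2=4 > 3
  fails at i=2 ⇒ NO

NO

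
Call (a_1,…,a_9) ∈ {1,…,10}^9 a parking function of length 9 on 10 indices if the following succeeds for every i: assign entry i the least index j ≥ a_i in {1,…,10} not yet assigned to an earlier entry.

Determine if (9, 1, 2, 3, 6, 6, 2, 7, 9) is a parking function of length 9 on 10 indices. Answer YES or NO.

YES

Order a: b = (1, 2, 2, 3, 6, 6, 7, 9, 9).
  b_1=1 ≤ 2
  b_2=2 ≤ 3
  b_3=2 ≤ 4
  b_4=3 ≤ 5
  b_5=6 ≤ 6
  b_6=6 ≤ 7
  b_7=7 ≤ 8
  b_8=9 ≤ 9
  b_9=9 ≤ 10
All bounds hold ⇒ YES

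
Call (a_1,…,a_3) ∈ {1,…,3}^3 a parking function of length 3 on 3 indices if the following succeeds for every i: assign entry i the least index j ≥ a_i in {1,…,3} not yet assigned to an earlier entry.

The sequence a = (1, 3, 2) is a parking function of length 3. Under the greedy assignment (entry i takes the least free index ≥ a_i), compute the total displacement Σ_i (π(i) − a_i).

0

Σπ = 6 ({1..3} each once); Σa = 1+3+2 = 6; disp = 6−6 = 0.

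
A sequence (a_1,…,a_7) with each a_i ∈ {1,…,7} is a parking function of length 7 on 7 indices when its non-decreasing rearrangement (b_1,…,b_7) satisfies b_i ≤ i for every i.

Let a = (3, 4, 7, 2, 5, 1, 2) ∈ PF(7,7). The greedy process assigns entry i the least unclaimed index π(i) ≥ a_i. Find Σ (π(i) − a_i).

4

Σπ = 28 ({1..7} each once); Σa = 3+4+7+2+5+1+2 = 24; disp = 28−24 = 4.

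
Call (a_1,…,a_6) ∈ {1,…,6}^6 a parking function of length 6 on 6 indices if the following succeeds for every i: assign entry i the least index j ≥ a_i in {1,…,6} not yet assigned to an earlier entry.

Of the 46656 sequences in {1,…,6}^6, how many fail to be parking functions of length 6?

#PF = (6−6+1)·(6+1)^(6−1) = 1·16807 = 16807 [KW]
E.g. (4,4,3,5,4,5) → sorted (3,4,4,4,5,5): b_1=3>1, not a PF.
Total 46656; non-PF = 46656−16807 = 29849

29849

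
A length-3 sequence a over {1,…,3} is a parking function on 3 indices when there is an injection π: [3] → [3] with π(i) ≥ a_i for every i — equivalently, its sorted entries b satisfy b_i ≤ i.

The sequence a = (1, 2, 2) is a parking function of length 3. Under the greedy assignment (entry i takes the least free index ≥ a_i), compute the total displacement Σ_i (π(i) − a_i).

Σπ(i) = 1+…+3 = 6; Σa = 1+2+2 = 5; disp = 6−5 = 1.

1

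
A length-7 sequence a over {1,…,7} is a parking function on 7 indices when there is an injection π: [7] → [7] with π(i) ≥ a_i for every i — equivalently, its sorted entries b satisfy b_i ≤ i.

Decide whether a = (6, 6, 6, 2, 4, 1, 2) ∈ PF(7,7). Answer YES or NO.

NO

Order a: b = (1, 2, 2, 4, 6, 6, 6).
  b_1=1 ≤ 1
  b_2=2 ≤ 2
  b_3=2 ≤ 3
  b_4=4 ≤ 4
  b_5=6 > 5
  fails at i=5 ⇒ NO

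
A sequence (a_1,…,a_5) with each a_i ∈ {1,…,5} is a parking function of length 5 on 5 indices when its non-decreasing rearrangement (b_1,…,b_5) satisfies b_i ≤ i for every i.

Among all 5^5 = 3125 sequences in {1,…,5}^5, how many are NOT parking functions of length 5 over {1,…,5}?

1829

Count = (5−5+1)·(5+1)^(5−1) = 1×1296 = 1296 (Konheim–Weiss)
One tuple (1,5,5,5,4) → sorted (1,4,5,5,5): b_2=4>2, not a PF.
Total 3125; non-PF = 3125−1296 = 1829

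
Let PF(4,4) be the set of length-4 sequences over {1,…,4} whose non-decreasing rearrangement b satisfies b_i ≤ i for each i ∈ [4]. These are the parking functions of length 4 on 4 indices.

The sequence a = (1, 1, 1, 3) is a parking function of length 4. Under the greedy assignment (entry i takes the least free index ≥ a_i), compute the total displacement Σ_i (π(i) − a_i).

Σπ = 10 ({1..4} each once); Σa = 1+1+1+3 = 6; disp = 10−6 = 4.

4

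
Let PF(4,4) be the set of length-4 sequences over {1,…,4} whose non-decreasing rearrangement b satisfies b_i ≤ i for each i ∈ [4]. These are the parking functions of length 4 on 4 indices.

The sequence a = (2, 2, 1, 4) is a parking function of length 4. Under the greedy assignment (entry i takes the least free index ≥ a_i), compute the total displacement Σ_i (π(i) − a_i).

1

Σπ(i) = 1+…+4 = 10; Σa = 2+2+1+4 = 9; disp = 10−9 = 1.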